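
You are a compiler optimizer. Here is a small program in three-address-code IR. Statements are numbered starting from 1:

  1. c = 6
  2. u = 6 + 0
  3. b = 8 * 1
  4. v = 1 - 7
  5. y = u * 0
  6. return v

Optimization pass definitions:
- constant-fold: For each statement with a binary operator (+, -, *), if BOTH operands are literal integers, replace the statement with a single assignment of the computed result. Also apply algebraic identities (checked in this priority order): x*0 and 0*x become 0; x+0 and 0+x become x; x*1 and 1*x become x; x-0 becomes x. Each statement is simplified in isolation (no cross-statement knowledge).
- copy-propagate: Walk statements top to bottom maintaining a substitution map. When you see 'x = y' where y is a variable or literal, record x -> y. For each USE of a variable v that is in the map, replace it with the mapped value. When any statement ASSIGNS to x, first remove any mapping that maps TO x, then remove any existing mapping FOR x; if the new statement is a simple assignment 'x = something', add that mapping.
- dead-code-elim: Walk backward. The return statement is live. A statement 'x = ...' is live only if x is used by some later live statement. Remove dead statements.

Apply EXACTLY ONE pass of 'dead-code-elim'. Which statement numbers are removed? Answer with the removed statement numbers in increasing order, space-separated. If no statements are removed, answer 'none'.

Backward liveness scan:
Stmt 1 'c = 6': DEAD (c not in live set [])
Stmt 2 'u = 6 + 0': DEAD (u not in live set [])
Stmt 3 'b = 8 * 1': DEAD (b not in live set [])
Stmt 4 'v = 1 - 7': KEEP (v is live); live-in = []
Stmt 5 'y = u * 0': DEAD (y not in live set ['v'])
Stmt 6 'return v': KEEP (return); live-in = ['v']
Removed statement numbers: [1, 2, 3, 5]
Surviving IR:
  v = 1 - 7
  return v

Answer: 1 2 3 5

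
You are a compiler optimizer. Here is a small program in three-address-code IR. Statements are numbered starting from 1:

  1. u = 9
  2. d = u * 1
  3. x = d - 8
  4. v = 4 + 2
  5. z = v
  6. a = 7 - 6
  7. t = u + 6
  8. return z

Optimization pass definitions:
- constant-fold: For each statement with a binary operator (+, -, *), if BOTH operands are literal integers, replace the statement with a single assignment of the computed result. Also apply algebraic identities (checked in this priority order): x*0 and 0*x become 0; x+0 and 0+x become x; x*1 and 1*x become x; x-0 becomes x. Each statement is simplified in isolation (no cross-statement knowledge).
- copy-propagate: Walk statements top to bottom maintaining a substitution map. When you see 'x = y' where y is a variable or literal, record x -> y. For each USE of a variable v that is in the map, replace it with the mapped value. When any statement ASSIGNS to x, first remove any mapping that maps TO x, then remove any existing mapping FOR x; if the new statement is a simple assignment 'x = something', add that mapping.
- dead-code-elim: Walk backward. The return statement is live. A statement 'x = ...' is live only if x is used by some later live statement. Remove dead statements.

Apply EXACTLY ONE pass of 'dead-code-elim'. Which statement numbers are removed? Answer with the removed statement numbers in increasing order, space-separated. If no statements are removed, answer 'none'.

Backward liveness scan:
Stmt 1 'u = 9': DEAD (u not in live set [])
Stmt 2 'd = u * 1': DEAD (d not in live set [])
Stmt 3 'x = d - 8': DEAD (x not in live set [])
Stmt 4 'v = 4 + 2': KEEP (v is live); live-in = []
Stmt 5 'z = v': KEEP (z is live); live-in = ['v']
Stmt 6 'a = 7 - 6': DEAD (a not in live set ['z'])
Stmt 7 't = u + 6': DEAD (t not in live set ['z'])
Stmt 8 'return z': KEEP (return); live-in = ['z']
Removed statement numbers: [1, 2, 3, 6, 7]
Surviving IR:
  v = 4 + 2
  z = v
  return z

Answer: 1 2 3 6 7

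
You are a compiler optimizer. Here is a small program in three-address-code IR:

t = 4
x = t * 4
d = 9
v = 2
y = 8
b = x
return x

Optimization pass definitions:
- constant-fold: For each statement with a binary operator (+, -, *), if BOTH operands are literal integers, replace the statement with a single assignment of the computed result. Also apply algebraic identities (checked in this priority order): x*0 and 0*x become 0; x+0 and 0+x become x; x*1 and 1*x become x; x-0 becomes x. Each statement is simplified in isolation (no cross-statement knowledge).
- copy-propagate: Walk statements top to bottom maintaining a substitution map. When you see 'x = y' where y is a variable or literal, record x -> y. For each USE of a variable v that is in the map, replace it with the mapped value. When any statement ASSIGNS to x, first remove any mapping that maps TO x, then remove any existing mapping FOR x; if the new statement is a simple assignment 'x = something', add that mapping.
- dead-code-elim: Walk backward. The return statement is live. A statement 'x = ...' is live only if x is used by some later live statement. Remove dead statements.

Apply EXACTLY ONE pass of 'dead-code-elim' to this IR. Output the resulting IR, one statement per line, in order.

Applying dead-code-elim statement-by-statement:
  [7] return x  -> KEEP (return); live=['x']
  [6] b = x  -> DEAD (b not live)
  [5] y = 8  -> DEAD (y not live)
  [4] v = 2  -> DEAD (v not live)
  [3] d = 9  -> DEAD (d not live)
  [2] x = t * 4  -> KEEP; live=['t']
  [1] t = 4  -> KEEP; live=[]
Result (3 stmts):
  t = 4
  x = t * 4
  return x

Answer: t = 4
x = t * 4
return x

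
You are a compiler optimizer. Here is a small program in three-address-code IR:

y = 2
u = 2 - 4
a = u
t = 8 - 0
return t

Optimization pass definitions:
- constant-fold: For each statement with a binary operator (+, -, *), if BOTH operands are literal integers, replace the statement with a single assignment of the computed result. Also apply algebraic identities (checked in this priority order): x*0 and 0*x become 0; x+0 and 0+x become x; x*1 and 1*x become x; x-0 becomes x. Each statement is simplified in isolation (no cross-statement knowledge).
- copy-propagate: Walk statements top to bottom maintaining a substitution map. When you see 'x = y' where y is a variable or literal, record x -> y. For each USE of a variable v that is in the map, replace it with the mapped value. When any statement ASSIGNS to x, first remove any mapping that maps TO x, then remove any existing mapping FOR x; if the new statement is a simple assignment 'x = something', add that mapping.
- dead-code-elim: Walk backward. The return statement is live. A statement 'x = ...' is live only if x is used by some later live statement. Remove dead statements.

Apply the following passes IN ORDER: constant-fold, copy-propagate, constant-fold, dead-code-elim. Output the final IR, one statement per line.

Answer: return 8

Derivation:
Initial IR:
  y = 2
  u = 2 - 4
  a = u
  t = 8 - 0
  return t
After constant-fold (5 stmts):
  y = 2
  u = -2
  a = u
  t = 8
  return t
After copy-propagate (5 stmts):
  y = 2
  u = -2
  a = -2
  t = 8
  return 8
After constant-fold (5 stmts):
  y = 2
  u = -2
  a = -2
  t = 8
  return 8
After dead-code-elim (1 stmts):
  return 8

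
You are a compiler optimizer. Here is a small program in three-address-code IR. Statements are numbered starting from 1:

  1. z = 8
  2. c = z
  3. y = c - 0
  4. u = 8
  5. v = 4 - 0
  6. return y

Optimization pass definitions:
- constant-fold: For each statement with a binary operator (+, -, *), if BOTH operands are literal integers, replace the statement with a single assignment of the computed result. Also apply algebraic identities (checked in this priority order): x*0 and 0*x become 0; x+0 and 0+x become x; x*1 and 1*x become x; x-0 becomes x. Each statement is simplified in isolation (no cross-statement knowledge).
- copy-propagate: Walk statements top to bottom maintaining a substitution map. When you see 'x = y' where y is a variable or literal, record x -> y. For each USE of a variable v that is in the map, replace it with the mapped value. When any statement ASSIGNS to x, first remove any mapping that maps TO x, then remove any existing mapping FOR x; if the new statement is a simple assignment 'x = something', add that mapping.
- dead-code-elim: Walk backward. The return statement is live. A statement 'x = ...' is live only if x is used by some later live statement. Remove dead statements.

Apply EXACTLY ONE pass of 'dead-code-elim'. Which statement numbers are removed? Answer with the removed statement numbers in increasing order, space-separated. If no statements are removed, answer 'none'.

Backward liveness scan:
Stmt 1 'z = 8': KEEP (z is live); live-in = []
Stmt 2 'c = z': KEEP (c is live); live-in = ['z']
Stmt 3 'y = c - 0': KEEP (y is live); live-in = ['c']
Stmt 4 'u = 8': DEAD (u not in live set ['y'])
Stmt 5 'v = 4 - 0': DEAD (v not in live set ['y'])
Stmt 6 'return y': KEEP (return); live-in = ['y']
Removed statement numbers: [4, 5]
Surviving IR:
  z = 8
  c = z
  y = c - 0
  return y

Answer: 4 5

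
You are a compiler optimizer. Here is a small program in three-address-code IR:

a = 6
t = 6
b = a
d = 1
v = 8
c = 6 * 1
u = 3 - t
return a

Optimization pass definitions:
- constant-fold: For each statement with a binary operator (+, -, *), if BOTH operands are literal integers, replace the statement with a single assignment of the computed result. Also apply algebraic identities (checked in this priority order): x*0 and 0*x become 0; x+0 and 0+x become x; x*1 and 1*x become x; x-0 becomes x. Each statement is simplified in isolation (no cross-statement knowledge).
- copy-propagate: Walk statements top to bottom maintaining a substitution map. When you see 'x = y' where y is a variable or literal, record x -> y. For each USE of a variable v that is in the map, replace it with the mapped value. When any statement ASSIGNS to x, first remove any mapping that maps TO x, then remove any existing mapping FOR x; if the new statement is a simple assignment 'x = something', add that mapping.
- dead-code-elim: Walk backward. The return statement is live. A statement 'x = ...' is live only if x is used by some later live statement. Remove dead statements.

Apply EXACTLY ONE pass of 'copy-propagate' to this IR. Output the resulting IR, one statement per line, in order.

Applying copy-propagate statement-by-statement:
  [1] a = 6  (unchanged)
  [2] t = 6  (unchanged)
  [3] b = a  -> b = 6
  [4] d = 1  (unchanged)
  [5] v = 8  (unchanged)
  [6] c = 6 * 1  (unchanged)
  [7] u = 3 - t  -> u = 3 - 6
  [8] return a  -> return 6
Result (8 stmts):
  a = 6
  t = 6
  b = 6
  d = 1
  v = 8
  c = 6 * 1
  u = 3 - 6
  return 6

Answer: a = 6
t = 6
b = 6
d = 1
v = 8
c = 6 * 1
u = 3 - 6
return 6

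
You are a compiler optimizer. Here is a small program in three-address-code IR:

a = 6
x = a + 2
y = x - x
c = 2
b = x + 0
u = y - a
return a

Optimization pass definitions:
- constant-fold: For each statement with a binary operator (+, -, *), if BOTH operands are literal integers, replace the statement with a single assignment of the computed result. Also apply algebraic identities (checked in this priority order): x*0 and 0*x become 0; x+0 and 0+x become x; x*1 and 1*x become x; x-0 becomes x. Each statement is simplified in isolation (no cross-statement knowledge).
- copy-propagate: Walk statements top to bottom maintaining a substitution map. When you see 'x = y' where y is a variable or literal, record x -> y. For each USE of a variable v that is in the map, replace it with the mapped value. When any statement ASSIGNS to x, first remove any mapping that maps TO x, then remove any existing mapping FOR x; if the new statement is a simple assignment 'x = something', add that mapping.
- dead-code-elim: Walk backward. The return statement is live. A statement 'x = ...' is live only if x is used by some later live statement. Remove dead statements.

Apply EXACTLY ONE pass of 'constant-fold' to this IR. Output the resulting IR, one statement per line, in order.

Applying constant-fold statement-by-statement:
  [1] a = 6  (unchanged)
  [2] x = a + 2  (unchanged)
  [3] y = x - x  (unchanged)
  [4] c = 2  (unchanged)
  [5] b = x + 0  -> b = x
  [6] u = y - a  (unchanged)
  [7] return a  (unchanged)
Result (7 stmts):
  a = 6
  x = a + 2
  y = x - x
  c = 2
  b = x
  u = y - a
  return a

Answer: a = 6
x = a + 2
y = x - x
c = 2
b = x
u = y - a
return a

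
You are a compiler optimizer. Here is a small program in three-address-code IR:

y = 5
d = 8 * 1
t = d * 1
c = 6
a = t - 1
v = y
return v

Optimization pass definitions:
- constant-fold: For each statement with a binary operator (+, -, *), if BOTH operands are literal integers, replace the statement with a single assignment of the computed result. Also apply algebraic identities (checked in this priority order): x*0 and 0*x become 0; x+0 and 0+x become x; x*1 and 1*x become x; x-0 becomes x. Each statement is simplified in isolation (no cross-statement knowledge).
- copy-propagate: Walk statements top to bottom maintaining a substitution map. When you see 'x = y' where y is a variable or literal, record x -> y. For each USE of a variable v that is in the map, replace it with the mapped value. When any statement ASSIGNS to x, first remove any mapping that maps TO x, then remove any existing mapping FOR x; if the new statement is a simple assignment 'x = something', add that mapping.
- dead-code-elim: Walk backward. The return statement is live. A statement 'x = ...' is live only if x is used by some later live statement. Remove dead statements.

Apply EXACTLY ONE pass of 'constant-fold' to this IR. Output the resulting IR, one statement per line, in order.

Applying constant-fold statement-by-statement:
  [1] y = 5  (unchanged)
  [2] d = 8 * 1  -> d = 8
  [3] t = d * 1  -> t = d
  [4] c = 6  (unchanged)
  [5] a = t - 1  (unchanged)
  [6] v = y  (unchanged)
  [7] return v  (unchanged)
Result (7 stmts):
  y = 5
  d = 8
  t = d
  c = 6
  a = t - 1
  v = y
  return v

Answer: y = 5
d = 8
t = d
c = 6
a = t - 1
v = y
return v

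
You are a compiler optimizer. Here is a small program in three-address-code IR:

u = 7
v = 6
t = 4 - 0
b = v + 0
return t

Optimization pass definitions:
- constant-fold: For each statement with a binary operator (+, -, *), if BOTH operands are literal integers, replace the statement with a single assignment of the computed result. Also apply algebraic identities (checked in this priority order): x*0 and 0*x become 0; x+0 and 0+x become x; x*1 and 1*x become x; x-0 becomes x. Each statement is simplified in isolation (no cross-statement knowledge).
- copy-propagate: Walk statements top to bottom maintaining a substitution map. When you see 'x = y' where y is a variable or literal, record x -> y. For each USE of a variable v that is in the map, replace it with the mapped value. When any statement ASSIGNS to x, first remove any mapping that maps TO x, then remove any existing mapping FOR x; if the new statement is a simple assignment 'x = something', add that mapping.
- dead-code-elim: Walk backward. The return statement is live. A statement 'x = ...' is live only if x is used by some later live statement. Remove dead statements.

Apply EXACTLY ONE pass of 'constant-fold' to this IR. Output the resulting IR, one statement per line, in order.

Answer: u = 7
v = 6
t = 4
b = v
return t

Derivation:
Applying constant-fold statement-by-statement:
  [1] u = 7  (unchanged)
  [2] v = 6  (unchanged)
  [3] t = 4 - 0  -> t = 4
  [4] b = v + 0  -> b = v
  [5] return t  (unchanged)
Result (5 stmts):
  u = 7
  v = 6
  t = 4
  b = v
  return t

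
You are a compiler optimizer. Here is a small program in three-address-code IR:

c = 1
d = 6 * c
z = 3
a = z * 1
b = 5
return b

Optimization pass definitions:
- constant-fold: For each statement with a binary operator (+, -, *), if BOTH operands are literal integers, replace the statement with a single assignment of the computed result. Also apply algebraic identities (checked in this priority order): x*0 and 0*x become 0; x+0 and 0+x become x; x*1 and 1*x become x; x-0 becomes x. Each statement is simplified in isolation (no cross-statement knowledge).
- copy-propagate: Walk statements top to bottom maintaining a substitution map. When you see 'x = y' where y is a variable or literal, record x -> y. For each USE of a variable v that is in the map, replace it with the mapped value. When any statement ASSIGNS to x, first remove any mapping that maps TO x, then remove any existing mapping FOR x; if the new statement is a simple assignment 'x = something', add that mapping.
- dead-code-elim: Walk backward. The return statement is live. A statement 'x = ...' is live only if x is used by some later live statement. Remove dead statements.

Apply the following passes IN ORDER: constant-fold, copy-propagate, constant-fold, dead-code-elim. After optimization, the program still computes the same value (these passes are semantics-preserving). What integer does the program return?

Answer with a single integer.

Initial IR:
  c = 1
  d = 6 * c
  z = 3
  a = z * 1
  b = 5
  return b
After constant-fold (6 stmts):
  c = 1
  d = 6 * c
  z = 3
  a = z
  b = 5
  return b
After copy-propagate (6 stmts):
  c = 1
  d = 6 * 1
  z = 3
  a = 3
  b = 5
  return 5
After constant-fold (6 stmts):
  c = 1
  d = 6
  z = 3
  a = 3
  b = 5
  return 5
After dead-code-elim (1 stmts):
  return 5
Evaluate:
  c = 1  =>  c = 1
  d = 6 * c  =>  d = 6
  z = 3  =>  z = 3
  a = z * 1  =>  a = 3
  b = 5  =>  b = 5
  return b = 5

Answer: 5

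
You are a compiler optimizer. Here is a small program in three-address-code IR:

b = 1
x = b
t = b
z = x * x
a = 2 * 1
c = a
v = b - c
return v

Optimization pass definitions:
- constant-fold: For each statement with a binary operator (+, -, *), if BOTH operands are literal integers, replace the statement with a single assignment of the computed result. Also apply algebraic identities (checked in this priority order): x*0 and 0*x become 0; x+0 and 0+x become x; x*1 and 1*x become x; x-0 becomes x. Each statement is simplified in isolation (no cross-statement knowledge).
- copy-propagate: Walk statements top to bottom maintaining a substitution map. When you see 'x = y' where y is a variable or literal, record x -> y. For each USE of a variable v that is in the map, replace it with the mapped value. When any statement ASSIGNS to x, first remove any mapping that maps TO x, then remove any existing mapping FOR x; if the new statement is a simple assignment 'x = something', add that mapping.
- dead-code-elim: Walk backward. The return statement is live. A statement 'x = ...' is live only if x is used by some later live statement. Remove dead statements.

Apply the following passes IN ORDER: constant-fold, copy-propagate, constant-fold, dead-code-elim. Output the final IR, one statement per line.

Initial IR:
  b = 1
  x = b
  t = b
  z = x * x
  a = 2 * 1
  c = a
  v = b - c
  return v
After constant-fold (8 stmts):
  b = 1
  x = b
  t = b
  z = x * x
  a = 2
  c = a
  v = b - c
  return v
After copy-propagate (8 stmts):
  b = 1
  x = 1
  t = 1
  z = 1 * 1
  a = 2
  c = 2
  v = 1 - 2
  return v
After constant-fold (8 stmts):
  b = 1
  x = 1
  t = 1
  z = 1
  a = 2
  c = 2
  v = -1
  return v
After dead-code-elim (2 stmts):
  v = -1
  return v

Answer: v = -1
return v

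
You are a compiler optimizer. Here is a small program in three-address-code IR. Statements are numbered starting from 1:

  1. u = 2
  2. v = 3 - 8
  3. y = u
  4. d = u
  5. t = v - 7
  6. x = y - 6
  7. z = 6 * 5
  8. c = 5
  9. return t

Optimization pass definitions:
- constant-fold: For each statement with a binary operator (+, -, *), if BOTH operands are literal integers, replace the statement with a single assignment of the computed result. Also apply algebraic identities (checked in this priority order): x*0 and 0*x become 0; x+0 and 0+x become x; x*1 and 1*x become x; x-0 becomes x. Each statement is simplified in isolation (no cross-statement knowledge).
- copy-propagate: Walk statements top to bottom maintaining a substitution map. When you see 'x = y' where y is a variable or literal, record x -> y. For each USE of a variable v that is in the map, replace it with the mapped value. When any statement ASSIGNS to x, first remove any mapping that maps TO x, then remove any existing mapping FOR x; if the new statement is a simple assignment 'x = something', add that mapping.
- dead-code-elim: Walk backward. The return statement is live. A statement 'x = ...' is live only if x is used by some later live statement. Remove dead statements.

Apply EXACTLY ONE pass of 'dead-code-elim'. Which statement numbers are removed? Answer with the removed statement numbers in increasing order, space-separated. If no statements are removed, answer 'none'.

Answer: 1 3 4 6 7 8

Derivation:
Backward liveness scan:
Stmt 1 'u = 2': DEAD (u not in live set [])
Stmt 2 'v = 3 - 8': KEEP (v is live); live-in = []
Stmt 3 'y = u': DEAD (y not in live set ['v'])
Stmt 4 'd = u': DEAD (d not in live set ['v'])
Stmt 5 't = v - 7': KEEP (t is live); live-in = ['v']
Stmt 6 'x = y - 6': DEAD (x not in live set ['t'])
Stmt 7 'z = 6 * 5': DEAD (z not in live set ['t'])
Stmt 8 'c = 5': DEAD (c not in live set ['t'])
Stmt 9 'return t': KEEP (return); live-in = ['t']
Removed statement numbers: [1, 3, 4, 6, 7, 8]
Surviving IR:
  v = 3 - 8
  t = v - 7
  return t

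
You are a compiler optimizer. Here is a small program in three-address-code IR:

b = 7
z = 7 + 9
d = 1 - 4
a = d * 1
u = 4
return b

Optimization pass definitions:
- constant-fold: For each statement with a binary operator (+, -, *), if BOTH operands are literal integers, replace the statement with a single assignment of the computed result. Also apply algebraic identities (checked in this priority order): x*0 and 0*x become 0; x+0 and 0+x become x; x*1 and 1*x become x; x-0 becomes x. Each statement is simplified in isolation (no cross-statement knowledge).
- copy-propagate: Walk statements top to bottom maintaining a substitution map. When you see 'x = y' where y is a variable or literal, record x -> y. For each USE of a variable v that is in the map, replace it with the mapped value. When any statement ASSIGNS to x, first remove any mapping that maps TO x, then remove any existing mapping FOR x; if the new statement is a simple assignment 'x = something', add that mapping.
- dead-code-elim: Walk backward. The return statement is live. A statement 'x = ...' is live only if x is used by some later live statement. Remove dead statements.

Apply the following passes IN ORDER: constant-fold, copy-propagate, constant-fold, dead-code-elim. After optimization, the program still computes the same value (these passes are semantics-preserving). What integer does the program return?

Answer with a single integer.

Answer: 7

Derivation:
Initial IR:
  b = 7
  z = 7 + 9
  d = 1 - 4
  a = d * 1
  u = 4
  return b
After constant-fold (6 stmts):
  b = 7
  z = 16
  d = -3
  a = d
  u = 4
  return b
After copy-propagate (6 stmts):
  b = 7
  z = 16
  d = -3
  a = -3
  u = 4
  return 7
After constant-fold (6 stmts):
  b = 7
  z = 16
  d = -3
  a = -3
  u = 4
  return 7
After dead-code-elim (1 stmts):
  return 7
Evaluate:
  b = 7  =>  b = 7
  z = 7 + 9  =>  z = 16
  d = 1 - 4  =>  d = -3
  a = d * 1  =>  a = -3
  u = 4  =>  u = 4
  return b = 7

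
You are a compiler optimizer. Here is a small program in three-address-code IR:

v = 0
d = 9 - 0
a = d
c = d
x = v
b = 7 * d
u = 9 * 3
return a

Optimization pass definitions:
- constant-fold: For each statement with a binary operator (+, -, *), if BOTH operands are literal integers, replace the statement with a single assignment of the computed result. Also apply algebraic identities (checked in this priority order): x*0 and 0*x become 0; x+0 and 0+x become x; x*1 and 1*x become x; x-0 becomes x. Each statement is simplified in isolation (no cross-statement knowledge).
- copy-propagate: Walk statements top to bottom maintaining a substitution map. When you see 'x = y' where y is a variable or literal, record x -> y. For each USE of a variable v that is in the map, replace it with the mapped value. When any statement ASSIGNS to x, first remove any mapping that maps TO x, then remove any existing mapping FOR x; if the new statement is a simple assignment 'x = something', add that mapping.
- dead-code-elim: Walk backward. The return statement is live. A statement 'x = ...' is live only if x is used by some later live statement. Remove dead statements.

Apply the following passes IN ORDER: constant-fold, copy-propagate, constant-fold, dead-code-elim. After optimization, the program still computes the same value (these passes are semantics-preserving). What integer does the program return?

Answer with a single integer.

Answer: 9

Derivation:
Initial IR:
  v = 0
  d = 9 - 0
  a = d
  c = d
  x = v
  b = 7 * d
  u = 9 * 3
  return a
After constant-fold (8 stmts):
  v = 0
  d = 9
  a = d
  c = d
  x = v
  b = 7 * d
  u = 27
  return a
After copy-propagate (8 stmts):
  v = 0
  d = 9
  a = 9
  c = 9
  x = 0
  b = 7 * 9
  u = 27
  return 9
After constant-fold (8 stmts):
  v = 0
  d = 9
  a = 9
  c = 9
  x = 0
  b = 63
  u = 27
  return 9
After dead-code-elim (1 stmts):
  return 9
Evaluate:
  v = 0  =>  v = 0
  d = 9 - 0  =>  d = 9
  a = d  =>  a = 9
  c = d  =>  c = 9
  x = v  =>  x = 0
  b = 7 * d  =>  b = 63
  u = 9 * 3  =>  u = 27
  return a = 9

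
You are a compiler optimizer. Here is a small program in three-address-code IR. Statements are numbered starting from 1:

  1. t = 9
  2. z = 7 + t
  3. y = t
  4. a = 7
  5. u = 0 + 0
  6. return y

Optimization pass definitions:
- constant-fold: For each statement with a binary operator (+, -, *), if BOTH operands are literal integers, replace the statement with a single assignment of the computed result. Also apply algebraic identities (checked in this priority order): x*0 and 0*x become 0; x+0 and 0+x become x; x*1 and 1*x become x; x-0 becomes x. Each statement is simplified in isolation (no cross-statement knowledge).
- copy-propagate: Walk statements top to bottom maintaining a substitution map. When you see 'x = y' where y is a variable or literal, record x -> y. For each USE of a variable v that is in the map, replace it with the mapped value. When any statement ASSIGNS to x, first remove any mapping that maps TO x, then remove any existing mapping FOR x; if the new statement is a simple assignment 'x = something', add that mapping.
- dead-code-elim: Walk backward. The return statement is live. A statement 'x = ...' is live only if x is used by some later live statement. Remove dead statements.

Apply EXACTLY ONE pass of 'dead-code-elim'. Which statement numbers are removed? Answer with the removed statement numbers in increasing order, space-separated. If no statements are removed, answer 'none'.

Backward liveness scan:
Stmt 1 't = 9': KEEP (t is live); live-in = []
Stmt 2 'z = 7 + t': DEAD (z not in live set ['t'])
Stmt 3 'y = t': KEEP (y is live); live-in = ['t']
Stmt 4 'a = 7': DEAD (a not in live set ['y'])
Stmt 5 'u = 0 + 0': DEAD (u not in live set ['y'])
Stmt 6 'return y': KEEP (return); live-in = ['y']
Removed statement numbers: [2, 4, 5]
Surviving IR:
  t = 9
  y = t
  return y

Answer: 2 4 5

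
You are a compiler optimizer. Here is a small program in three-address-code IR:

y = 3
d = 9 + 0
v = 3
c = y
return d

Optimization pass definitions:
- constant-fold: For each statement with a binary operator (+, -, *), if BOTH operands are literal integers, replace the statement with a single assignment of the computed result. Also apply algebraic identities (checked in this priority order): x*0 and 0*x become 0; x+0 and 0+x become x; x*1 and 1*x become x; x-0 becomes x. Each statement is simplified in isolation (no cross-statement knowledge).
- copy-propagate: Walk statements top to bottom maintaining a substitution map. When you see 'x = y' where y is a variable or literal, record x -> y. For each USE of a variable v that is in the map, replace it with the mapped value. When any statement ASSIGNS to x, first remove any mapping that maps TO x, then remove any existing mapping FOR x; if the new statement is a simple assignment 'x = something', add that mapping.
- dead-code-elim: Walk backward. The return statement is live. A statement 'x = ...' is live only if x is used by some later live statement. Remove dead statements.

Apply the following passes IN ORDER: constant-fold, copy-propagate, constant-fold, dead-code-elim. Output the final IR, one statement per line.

Answer: return 9

Derivation:
Initial IR:
  y = 3
  d = 9 + 0
  v = 3
  c = y
  return d
After constant-fold (5 stmts):
  y = 3
  d = 9
  v = 3
  c = y
  return d
After copy-propagate (5 stmts):
  y = 3
  d = 9
  v = 3
  c = 3
  return 9
After constant-fold (5 stmts):
  y = 3
  d = 9
  v = 3
  c = 3
  return 9
After dead-code-elim (1 stmts):
  return 9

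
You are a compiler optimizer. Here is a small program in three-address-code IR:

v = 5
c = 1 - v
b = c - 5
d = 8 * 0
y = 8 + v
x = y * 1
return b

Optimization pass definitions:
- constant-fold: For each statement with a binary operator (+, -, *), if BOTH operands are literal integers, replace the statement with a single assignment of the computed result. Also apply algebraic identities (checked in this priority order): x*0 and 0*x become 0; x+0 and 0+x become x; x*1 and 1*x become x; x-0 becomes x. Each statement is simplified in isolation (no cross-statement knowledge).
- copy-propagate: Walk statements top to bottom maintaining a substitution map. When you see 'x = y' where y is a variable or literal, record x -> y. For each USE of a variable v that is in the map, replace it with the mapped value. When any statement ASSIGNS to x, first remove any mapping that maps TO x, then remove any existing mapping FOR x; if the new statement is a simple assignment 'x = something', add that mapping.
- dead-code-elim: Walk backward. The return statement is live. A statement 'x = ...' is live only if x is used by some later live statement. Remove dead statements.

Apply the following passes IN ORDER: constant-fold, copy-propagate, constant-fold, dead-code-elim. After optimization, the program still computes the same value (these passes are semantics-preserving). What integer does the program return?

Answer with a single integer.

Answer: -9

Derivation:
Initial IR:
  v = 5
  c = 1 - v
  b = c - 5
  d = 8 * 0
  y = 8 + v
  x = y * 1
  return b
After constant-fold (7 stmts):
  v = 5
  c = 1 - v
  b = c - 5
  d = 0
  y = 8 + v
  x = y
  return b
After copy-propagate (7 stmts):
  v = 5
  c = 1 - 5
  b = c - 5
  d = 0
  y = 8 + 5
  x = y
  return b
After constant-fold (7 stmts):
  v = 5
  c = -4
  b = c - 5
  d = 0
  y = 13
  x = y
  return b
After dead-code-elim (3 stmts):
  c = -4
  b = c - 5
  return b
Evaluate:
  v = 5  =>  v = 5
  c = 1 - v  =>  c = -4
  b = c - 5  =>  b = -9
  d = 8 * 0  =>  d = 0
  y = 8 + v  =>  y = 13
  x = y * 1  =>  x = 13
  return b = -9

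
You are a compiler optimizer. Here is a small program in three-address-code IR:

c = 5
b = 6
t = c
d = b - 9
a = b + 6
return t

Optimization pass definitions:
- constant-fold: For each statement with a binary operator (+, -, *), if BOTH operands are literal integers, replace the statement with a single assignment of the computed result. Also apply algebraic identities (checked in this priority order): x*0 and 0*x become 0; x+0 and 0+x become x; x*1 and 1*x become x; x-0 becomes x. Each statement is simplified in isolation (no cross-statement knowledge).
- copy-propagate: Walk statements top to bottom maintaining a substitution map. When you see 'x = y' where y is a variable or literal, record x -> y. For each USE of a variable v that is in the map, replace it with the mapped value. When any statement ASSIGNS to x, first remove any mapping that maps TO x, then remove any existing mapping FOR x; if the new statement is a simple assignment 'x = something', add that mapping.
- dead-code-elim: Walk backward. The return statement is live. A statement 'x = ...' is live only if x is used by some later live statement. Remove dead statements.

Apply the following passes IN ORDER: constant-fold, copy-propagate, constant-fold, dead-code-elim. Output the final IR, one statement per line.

Initial IR:
  c = 5
  b = 6
  t = c
  d = b - 9
  a = b + 6
  return t
After constant-fold (6 stmts):
  c = 5
  b = 6
  t = c
  d = b - 9
  a = b + 6
  return t
After copy-propagate (6 stmts):
  c = 5
  b = 6
  t = 5
  d = 6 - 9
  a = 6 + 6
  return 5
After constant-fold (6 stmts):
  c = 5
  b = 6
  t = 5
  d = -3
  a = 12
  return 5
After dead-code-elim (1 stmts):
  return 5

Answer: return 5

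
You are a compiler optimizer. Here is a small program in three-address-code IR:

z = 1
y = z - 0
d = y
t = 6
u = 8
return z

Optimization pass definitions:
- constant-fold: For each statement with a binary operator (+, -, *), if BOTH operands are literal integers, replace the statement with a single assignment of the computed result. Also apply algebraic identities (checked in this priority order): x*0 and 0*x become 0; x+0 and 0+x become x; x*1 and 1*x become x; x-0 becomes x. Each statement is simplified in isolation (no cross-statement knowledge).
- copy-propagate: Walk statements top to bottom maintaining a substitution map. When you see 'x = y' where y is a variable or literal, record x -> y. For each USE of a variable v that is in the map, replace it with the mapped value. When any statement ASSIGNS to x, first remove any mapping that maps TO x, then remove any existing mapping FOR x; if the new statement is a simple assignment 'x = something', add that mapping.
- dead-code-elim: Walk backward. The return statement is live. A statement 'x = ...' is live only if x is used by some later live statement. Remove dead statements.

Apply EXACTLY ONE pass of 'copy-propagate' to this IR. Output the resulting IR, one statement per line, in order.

Answer: z = 1
y = 1 - 0
d = y
t = 6
u = 8
return 1

Derivation:
Applying copy-propagate statement-by-statement:
  [1] z = 1  (unchanged)
  [2] y = z - 0  -> y = 1 - 0
  [3] d = y  (unchanged)
  [4] t = 6  (unchanged)
  [5] u = 8  (unchanged)
  [6] return z  -> return 1
Result (6 stmts):
  z = 1
  y = 1 - 0
  d = y
  t = 6
  u = 8
  return 1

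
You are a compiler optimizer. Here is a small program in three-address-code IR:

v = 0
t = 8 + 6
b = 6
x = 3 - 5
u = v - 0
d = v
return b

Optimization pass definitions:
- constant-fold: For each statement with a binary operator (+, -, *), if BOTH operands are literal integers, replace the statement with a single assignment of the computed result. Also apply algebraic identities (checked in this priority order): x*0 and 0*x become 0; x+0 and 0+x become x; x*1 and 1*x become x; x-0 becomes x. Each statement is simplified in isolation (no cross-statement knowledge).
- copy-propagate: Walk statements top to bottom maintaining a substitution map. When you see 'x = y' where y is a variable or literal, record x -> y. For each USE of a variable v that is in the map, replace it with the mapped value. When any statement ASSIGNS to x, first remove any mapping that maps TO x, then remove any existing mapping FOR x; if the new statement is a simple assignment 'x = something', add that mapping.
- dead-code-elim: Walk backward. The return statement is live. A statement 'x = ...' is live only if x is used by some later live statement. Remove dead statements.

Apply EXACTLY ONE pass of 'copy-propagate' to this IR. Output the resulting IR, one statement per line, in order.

Answer: v = 0
t = 8 + 6
b = 6
x = 3 - 5
u = 0 - 0
d = 0
return 6

Derivation:
Applying copy-propagate statement-by-statement:
  [1] v = 0  (unchanged)
  [2] t = 8 + 6  (unchanged)
  [3] b = 6  (unchanged)
  [4] x = 3 - 5  (unchanged)
  [5] u = v - 0  -> u = 0 - 0
  [6] d = v  -> d = 0
  [7] return b  -> return 6
Result (7 stmts):
  v = 0
  t = 8 + 6
  b = 6
  x = 3 - 5
  u = 0 - 0
  d = 0
  return 6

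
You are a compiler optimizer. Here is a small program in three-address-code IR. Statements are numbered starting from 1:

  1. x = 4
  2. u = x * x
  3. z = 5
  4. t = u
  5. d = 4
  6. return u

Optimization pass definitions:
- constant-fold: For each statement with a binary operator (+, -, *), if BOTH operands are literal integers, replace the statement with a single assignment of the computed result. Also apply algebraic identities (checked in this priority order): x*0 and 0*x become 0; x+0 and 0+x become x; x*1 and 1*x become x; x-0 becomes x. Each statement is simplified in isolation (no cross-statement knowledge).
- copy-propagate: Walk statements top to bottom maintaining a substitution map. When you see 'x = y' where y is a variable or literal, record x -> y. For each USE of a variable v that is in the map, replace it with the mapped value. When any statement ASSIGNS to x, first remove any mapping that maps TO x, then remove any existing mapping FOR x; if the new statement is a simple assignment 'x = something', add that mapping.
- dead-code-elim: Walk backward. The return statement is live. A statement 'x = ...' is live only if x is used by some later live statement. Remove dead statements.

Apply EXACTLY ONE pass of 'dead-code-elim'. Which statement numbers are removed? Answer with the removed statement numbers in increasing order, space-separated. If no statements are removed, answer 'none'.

Backward liveness scan:
Stmt 1 'x = 4': KEEP (x is live); live-in = []
Stmt 2 'u = x * x': KEEP (u is live); live-in = ['x']
Stmt 3 'z = 5': DEAD (z not in live set ['u'])
Stmt 4 't = u': DEAD (t not in live set ['u'])
Stmt 5 'd = 4': DEAD (d not in live set ['u'])
Stmt 6 'return u': KEEP (return); live-in = ['u']
Removed statement numbers: [3, 4, 5]
Surviving IR:
  x = 4
  u = x * x
  return u

Answer: 3 4 5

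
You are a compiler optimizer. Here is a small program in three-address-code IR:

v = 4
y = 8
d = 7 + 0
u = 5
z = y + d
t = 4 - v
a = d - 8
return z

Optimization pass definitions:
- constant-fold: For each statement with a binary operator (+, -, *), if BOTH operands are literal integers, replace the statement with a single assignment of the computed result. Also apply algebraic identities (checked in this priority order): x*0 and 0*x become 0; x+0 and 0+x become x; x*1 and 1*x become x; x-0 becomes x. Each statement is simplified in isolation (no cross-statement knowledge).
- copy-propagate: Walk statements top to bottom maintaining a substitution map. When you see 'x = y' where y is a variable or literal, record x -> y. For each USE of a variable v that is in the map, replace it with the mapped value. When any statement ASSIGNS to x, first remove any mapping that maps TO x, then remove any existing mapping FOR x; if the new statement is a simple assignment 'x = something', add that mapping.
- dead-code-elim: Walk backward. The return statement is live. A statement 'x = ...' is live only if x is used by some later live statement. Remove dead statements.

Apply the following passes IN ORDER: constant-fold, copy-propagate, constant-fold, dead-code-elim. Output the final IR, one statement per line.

Answer: z = 15
return z

Derivation:
Initial IR:
  v = 4
  y = 8
  d = 7 + 0
  u = 5
  z = y + d
  t = 4 - v
  a = d - 8
  return z
After constant-fold (8 stmts):
  v = 4
  y = 8
  d = 7
  u = 5
  z = y + d
  t = 4 - v
  a = d - 8
  return z
After copy-propagate (8 stmts):
  v = 4
  y = 8
  d = 7
  u = 5
  z = 8 + 7
  t = 4 - 4
  a = 7 - 8
  return z
After constant-fold (8 stmts):
  v = 4
  y = 8
  d = 7
  u = 5
  z = 15
  t = 0
  a = -1
  return z
After dead-code-elim (2 stmts):
  z = 15
  return z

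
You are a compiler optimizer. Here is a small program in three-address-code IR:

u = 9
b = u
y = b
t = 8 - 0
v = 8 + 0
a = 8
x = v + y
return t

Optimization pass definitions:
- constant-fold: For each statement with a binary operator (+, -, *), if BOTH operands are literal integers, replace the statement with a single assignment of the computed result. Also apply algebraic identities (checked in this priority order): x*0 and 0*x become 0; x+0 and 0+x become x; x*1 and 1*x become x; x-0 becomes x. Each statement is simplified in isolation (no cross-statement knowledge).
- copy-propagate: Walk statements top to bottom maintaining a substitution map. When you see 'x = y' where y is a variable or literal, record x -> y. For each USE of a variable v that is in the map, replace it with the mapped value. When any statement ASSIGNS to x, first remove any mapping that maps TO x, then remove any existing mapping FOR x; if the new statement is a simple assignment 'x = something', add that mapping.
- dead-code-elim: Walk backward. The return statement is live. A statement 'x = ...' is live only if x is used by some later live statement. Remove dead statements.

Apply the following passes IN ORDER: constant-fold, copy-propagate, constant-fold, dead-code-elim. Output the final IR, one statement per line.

Initial IR:
  u = 9
  b = u
  y = b
  t = 8 - 0
  v = 8 + 0
  a = 8
  x = v + y
  return t
After constant-fold (8 stmts):
  u = 9
  b = u
  y = b
  t = 8
  v = 8
  a = 8
  x = v + y
  return t
After copy-propagate (8 stmts):
  u = 9
  b = 9
  y = 9
  t = 8
  v = 8
  a = 8
  x = 8 + 9
  return 8
After constant-fold (8 stmts):
  u = 9
  b = 9
  y = 9
  t = 8
  v = 8
  a = 8
  x = 17
  return 8
After dead-code-elim (1 stmts):
  return 8

Answer: return 8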